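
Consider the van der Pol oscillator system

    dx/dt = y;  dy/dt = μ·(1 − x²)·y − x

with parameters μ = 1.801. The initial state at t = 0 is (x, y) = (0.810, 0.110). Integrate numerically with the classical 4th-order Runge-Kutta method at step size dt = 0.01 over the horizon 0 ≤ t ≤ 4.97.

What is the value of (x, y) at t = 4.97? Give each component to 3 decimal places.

t=0.000: state=(0.810, 0.110)
step 1 (dt=0.01): k1=(0.110, -0.742), k2=(0.106, -0.745), k3=(0.106, -0.745), k4=(0.103, -0.748); state += dt/6·(k1+2k2+2k3+k4)
t=0.010: state=(0.811, 0.103)
t=0.020: state=(0.812, 0.095)
t=0.030: state=(0.813, 0.087)
continuing one RK4 step at a time; state shown every 20 steps (Δt=0.2):
t=0.200: state=(0.816, -0.049)
t=0.400: state=(0.789, -0.228)
t=0.600: state=(0.724, -0.430)
t=0.800: state=(0.614, -0.673)
t=1.000: state=(0.449, -0.993)
t=1.200: state=(0.208, -1.446)
t=1.400: state=(-0.141, -2.077)
t=1.600: state=(-0.626, -2.729)
t=1.800: state=(-1.188, -2.701)
t=2.000: state=(-1.631, -1.616)
t=2.200: state=(-1.836, -0.523)
t=2.400: state=(-1.877, 0.032)
t=2.600: state=(-1.845, 0.260)
t=2.800: state=(-1.781, 0.362)
t=3.000: state=(-1.703, 0.422)
t=3.200: state=(-1.613, 0.472)
t=3.400: state=(-1.514, 0.526)
t=3.600: state=(-1.402, 0.591)
t=3.800: state=(-1.276, 0.679)
t=4.000: state=(-1.128, 0.801)
t=4.200: state=(-0.951, 0.983)
t=4.400: state=(-0.728, 1.268)
t=4.600: state=(-0.432, 1.736)
t=4.800: state=(-0.015, 2.486)
t=4.970: state=(0.475, 3.267)

(x, y) = (0.475, 3.267)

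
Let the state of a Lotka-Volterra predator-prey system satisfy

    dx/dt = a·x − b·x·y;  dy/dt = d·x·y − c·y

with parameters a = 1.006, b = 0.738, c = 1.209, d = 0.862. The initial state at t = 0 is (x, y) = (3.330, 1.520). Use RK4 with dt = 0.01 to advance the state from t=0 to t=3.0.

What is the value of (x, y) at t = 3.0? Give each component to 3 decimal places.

(x, y) = (0.483, 0.789)

t=0.000: state=(3.330, 1.520)
step 1 (dt=0.01): k1=(-0.385, 2.525), k2=(-0.416, 2.544), k3=(-0.416, 2.544), k4=(-0.447, 2.562); state += dt/6·(k1+2k2+2k3+k4)
t=0.010: state=(3.326, 1.545)
t=0.020: state=(3.321, 1.571)
t=0.030: state=(3.316, 1.597)
continuing one RK4 step at a time; state shown every 10 steps (Δt=0.1):
t=0.100: state=(3.260, 1.790)
t=0.200: state=(3.124, 2.090)
t=0.300: state=(2.927, 2.404)
t=0.400: state=(2.680, 2.714)
t=0.500: state=(2.400, 2.994)
t=0.600: state=(2.109, 3.222)
t=0.700: state=(1.827, 3.383)
t=0.800: state=(1.568, 3.469)
t=0.900: state=(1.341, 3.484)
t=1.000: state=(1.149, 3.436)
t=1.100: state=(0.989, 3.338)
t=1.200: state=(0.859, 3.202)
t=1.300: state=(0.754, 3.041)
t=1.400: state=(0.671, 2.865)
t=1.500: state=(0.604, 2.682)
t=1.600: state=(0.552, 2.498)
t=1.700: state=(0.511, 2.317)
t=1.800: state=(0.480, 2.143)
t=1.900: state=(0.456, 1.977)
t=2.000: state=(0.438, 1.820)
t=2.100: state=(0.426, 1.674)
t=2.200: state=(0.418, 1.538)
t=2.300: state=(0.415, 1.413)
t=2.400: state=(0.415, 1.298)
t=2.500: state=(0.419, 1.192)
t=2.600: state=(0.426, 1.095)
t=2.700: state=(0.435, 1.007)
t=2.800: state=(0.448, 0.927)
t=2.900: state=(0.464, 0.855)
t=3.000: state=(0.483, 0.789)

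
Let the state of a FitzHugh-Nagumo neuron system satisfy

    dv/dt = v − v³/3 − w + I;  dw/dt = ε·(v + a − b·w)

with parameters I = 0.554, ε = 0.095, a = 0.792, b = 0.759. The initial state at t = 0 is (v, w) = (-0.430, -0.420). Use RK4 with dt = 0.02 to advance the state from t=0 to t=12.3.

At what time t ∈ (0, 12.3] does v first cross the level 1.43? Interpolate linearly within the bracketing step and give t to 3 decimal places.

t=0.000: state=(-0.430, -0.420)
step 1 (dt=0.02): k1=(0.571, 0.065), k2=(0.575, 0.065), k3=(0.575, 0.065), k4=(0.579, 0.066); state += dt/6·(k1+2k2+2k3+k4)
t=0.020: state=(-0.419, -0.419)
t=0.040: state=(-0.407, -0.417)
t=0.060: state=(-0.395, -0.416)
continuing one RK4 step at a time; state shown every 25 steps (Δt=0.5):
t=0.500: state=(-0.081, -0.381)
t=1.000: state=(0.453, -0.322)
t=1.500: state=(1.169, -0.236)
t=1.680: state=(1.410, -0.198)
next step: t=1.700: state=(1.434, -0.193) — v has crossed 1.43
linear interpolation between t=1.680 (1.40960) and t=1.700 (1.43387) → t≈1.697

t = 1.697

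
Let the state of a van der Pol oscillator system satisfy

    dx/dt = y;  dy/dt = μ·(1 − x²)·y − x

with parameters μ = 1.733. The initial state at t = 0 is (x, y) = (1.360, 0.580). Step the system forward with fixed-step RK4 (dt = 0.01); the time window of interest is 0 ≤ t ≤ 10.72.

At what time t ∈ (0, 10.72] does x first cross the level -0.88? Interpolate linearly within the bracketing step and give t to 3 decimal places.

t = 2.264

t=0.000: state=(1.360, 0.580)
step 1 (dt=0.01): k1=(0.580, -2.214), k2=(0.569, -2.208), k3=(0.569, -2.208), k4=(0.558, -2.202); state += dt/6·(k1+2k2+2k3+k4)
t=0.010: state=(1.366, 0.558)
t=0.020: state=(1.371, 0.536)
t=0.030: state=(1.376, 0.514)
continuing one RK4 step at a time; state shown every 50 steps (Δt=0.5):
t=0.500: state=(1.421, -0.230)
t=1.000: state=(1.202, -0.620)
t=1.500: state=(0.782, -1.127)
t=2.000: state=(-0.073, -2.538)
t=2.260: state=(-0.867, -3.421)
next step: t=2.270: state=(-0.901, -3.426) — x has crossed -0.88
linear interpolation between t=2.260 (-0.86718) and t=2.270 (-0.90142) → t≈2.264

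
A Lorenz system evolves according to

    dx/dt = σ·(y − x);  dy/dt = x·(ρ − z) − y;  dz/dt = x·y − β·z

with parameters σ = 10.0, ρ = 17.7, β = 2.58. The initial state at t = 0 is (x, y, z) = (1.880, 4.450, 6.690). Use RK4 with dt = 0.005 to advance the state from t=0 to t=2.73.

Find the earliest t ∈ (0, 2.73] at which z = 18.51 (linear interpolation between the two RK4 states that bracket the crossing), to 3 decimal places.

t=0.000: state=(1.880, 4.450, 6.690)
step 1 (dt=0.005): k1=(25.700, 16.249, -8.894), k2=(25.464, 16.959, -8.472), k3=(25.487, 16.948, -8.474), k4=(25.273, 17.652, -8.048); state += dt/6·(k1+2k2+2k3+k4)
t=0.005: state=(2.007, 4.535, 6.648)
t=0.010: state=(2.133, 4.626, 6.610)
t=0.015: state=(2.257, 4.725, 6.576)
continuing one RK4 step at a time; state shown every 20 steps (Δt=0.1):
t=0.100: state=(4.449, 7.363, 6.842)
t=0.200: state=(7.982, 12.008, 10.733)
t=0.285: state=(11.034, 13.472, 18.423)
next step: t=0.290: state=(11.150, 13.351, 18.926) — z has crossed 18.51
linear interpolation between t=0.285 (18.42330) and t=0.290 (18.92635) → t≈0.286

t = 0.286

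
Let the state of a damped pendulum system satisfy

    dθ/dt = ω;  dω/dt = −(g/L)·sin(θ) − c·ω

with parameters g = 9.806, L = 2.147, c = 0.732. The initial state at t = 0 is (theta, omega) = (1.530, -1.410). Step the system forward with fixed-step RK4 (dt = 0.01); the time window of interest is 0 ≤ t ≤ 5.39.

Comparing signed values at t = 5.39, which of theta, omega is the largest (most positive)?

t=0.000: state=(1.530, -1.410)
step 1 (dt=0.01): k1=(-1.410, -3.531), k2=(-1.428, -3.517), k3=(-1.428, -3.517), k4=(-1.445, -3.503); state += dt/6·(k1+2k2+2k3+k4)
t=0.010: state=(1.516, -1.445)
t=0.020: state=(1.501, -1.480)
t=0.030: state=(1.486, -1.515)
continuing one RK4 step at a time; state shown every 20 steps (Δt=0.2):
t=0.200: state=(1.182, -2.045)
t=0.400: state=(0.727, -2.455)
t=0.600: state=(0.224, -2.501)
t=0.800: state=(-0.246, -2.142)
t=1.000: state=(-0.612, -1.486)
t=1.200: state=(-0.833, -0.713)
t=1.400: state=(-0.899, 0.038)
t=1.600: state=(-0.825, 0.683)
t=1.800: state=(-0.637, 1.160)
t=2.000: state=(-0.376, 1.414)
t=2.200: state=(-0.089, 1.413)
t=2.400: state=(0.174, 1.178)
t=2.600: state=(0.372, 0.782)
t=2.800: state=(0.482, 0.316)
t=3.000: state=(0.500, -0.133)
t=3.200: state=(0.434, -0.502)
t=3.400: state=(0.308, -0.743)
t=3.600: state=(0.147, -0.833)
t=3.800: state=(-0.016, -0.773)
t=4.000: state=(-0.154, -0.592)
t=4.200: state=(-0.247, -0.338)
t=4.400: state=(-0.287, -0.063)
t=4.600: state=(-0.274, 0.184)
t=4.800: state=(-0.218, 0.368)
t=5.000: state=(-0.133, 0.467)
t=5.200: state=(-0.037, 0.475)
t=5.390: state=(0.048, 0.407)
compare at T: theta=0.048, omega=0.407

largest component: omega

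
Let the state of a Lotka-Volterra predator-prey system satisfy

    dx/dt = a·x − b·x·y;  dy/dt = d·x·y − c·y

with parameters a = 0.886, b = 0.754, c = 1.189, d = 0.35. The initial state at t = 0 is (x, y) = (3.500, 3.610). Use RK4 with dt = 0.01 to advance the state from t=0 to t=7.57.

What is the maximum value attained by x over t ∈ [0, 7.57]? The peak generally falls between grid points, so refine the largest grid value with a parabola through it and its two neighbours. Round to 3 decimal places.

t=0.000: state=(3.500, 3.610)
step 1 (dt=0.01): k1=(-6.426, 0.130), k2=(-6.369, 0.089), k3=(-6.368, 0.090), k4=(-6.311, 0.050); state += dt/6·(k1+2k2+2k3+k4)
t=0.010: state=(3.436, 3.611)
t=0.020: state=(3.374, 3.611)
t=0.030: state=(3.312, 3.610)
continuing one RK4 step at a time; state shown every 25 steps (Δt=0.25):
t=0.250: state=(2.236, 3.430)
t=0.500: state=(1.520, 2.994)
t=0.750: state=(1.131, 2.493)
t=1.000: state=(0.923, 2.024)
t=1.250: state=(0.818, 1.622)
t=1.500: state=(0.776, 1.291)
t=1.750: state=(0.779, 1.026)
t=2.000: state=(0.818, 0.817)
t=2.250: state=(0.889, 0.654)
t=2.500: state=(0.993, 0.528)
t=2.750: state=(1.133, 0.430)
t=3.000: state=(1.313, 0.355)
t=3.250: state=(1.541, 0.299)
t=3.500: state=(1.826, 0.257)
t=3.750: state=(2.177, 0.228)
t=4.000: state=(2.608, 0.208)
t=4.250: state=(3.133, 0.199)
t=4.500: state=(3.766, 0.200)
t=4.750: state=(4.522, 0.213)
t=5.000: state=(5.407, 0.244)
t=5.250: state=(6.412, 0.304)
t=5.500: state=(7.486, 0.414)
t=5.750: state=(8.492, 0.620)
t=6.000: state=(9.130, 1.000)
t=6.250: state=(8.919, 1.649)
t=6.500: state=(7.518, 2.535)
t=6.750: state=(5.376, 3.316)
t=7.000: state=(3.462, 3.611)
t=7.250: state=(2.213, 3.422)
t=7.500: state=(1.507, 2.982)
t=7.570: state=(1.375, 2.842)
largest grid value and its neighbours: x(6.070)=9.17924, x(6.080)=9.18008, x(6.090)=9.17929
parabola through these three points peaks at t≈6.080 with x≈9.18008

max x = 9.180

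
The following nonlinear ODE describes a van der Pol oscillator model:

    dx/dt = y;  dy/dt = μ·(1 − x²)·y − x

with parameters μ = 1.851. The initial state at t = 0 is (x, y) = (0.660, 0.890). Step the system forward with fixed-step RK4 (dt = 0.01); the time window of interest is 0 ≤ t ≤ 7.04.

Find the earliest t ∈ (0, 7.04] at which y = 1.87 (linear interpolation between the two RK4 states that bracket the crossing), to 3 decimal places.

t=0.000: state=(0.660, 0.890)
step 1 (dt=0.01): k1=(0.890, 0.270), k2=(0.891, 0.257), k3=(0.891, 0.257), k4=(0.893, 0.244); state += dt/6·(k1+2k2+2k3+k4)
t=0.010: state=(0.669, 0.893)
t=0.020: state=(0.678, 0.895)
t=0.030: state=(0.687, 0.897)
continuing one RK4 step at a time; state shown every 25 steps (Δt=0.25):
t=0.250: state=(0.883, 0.862)
t=0.500: state=(1.074, 0.631)
t=0.750: state=(1.189, 0.286)
t=1.000: state=(1.218, -0.041)
t=1.250: state=(1.174, -0.306)
t=1.500: state=(1.068, -0.537)
t=1.750: state=(0.903, -0.793)
t=2.000: state=(0.663, -1.161)
t=2.250: state=(0.301, -1.791)
t=2.500: state=(-0.268, -2.826)
t=2.750: state=(-1.082, -3.397)
t=3.000: state=(-1.756, -1.723)
t=3.250: state=(-1.974, -0.247)
t=3.500: state=(-1.966, 0.208)
t=3.750: state=(-1.896, 0.334)
t=4.000: state=(-1.805, 0.389)
t=4.250: state=(-1.702, 0.433)
t=4.500: state=(-1.588, 0.483)
t=4.750: state=(-1.459, 0.550)
t=5.000: state=(-1.310, 0.644)
t=5.250: state=(-1.133, 0.787)
t=5.500: state=(-0.909, 1.024)
t=5.750: state=(-0.605, 1.452)
t=5.890: state=(-0.376, 1.841)
next step: t=5.900: state=(-0.358, 1.874) — y has crossed 1.87
linear interpolation between t=5.890 (1.84059) and t=5.900 (1.87400) → t≈5.899

t = 5.899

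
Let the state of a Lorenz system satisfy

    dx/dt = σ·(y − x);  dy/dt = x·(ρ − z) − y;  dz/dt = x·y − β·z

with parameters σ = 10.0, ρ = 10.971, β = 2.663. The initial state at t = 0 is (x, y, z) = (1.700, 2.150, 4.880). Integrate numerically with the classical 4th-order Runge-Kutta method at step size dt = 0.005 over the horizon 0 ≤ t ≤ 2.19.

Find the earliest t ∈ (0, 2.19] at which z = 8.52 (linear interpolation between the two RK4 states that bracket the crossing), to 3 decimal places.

t = 0.410

t=0.000: state=(1.700, 2.150, 4.880)
step 1 (dt=0.005): k1=(4.500, 8.205, -9.340), k2=(4.593, 8.293, -9.219), k3=(4.593, 8.293, -9.219), k4=(4.685, 8.383, -9.097); state += dt/6·(k1+2k2+2k3+k4)
t=0.005: state=(1.723, 2.191, 4.834)
t=0.010: state=(1.747, 2.234, 4.789)
t=0.015: state=(1.772, 2.277, 4.745)
continuing one RK4 step at a time; state shown every 20 steps (Δt=0.1):
t=0.100: state=(2.339, 3.177, 4.209)
t=0.200: state=(3.407, 4.721, 4.225)
t=0.300: state=(4.967, 6.745, 5.373)
t=0.400: state=(6.787, 8.487, 8.166)
t=0.405: state=(6.872, 8.537, 8.347)
next step: t=0.410: state=(6.954, 8.582, 8.531) — z has crossed 8.52
linear interpolation between t=0.405 (8.34702) and t=0.410 (8.53053) → t≈0.410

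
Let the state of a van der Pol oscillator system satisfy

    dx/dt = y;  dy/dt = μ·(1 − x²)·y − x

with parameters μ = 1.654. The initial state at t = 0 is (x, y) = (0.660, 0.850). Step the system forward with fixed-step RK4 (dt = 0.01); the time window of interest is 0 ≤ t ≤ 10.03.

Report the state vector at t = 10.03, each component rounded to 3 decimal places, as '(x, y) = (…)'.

(x, y) = (-1.480, -2.759)

t=0.000: state=(0.660, 0.850)
step 1 (dt=0.01): k1=(0.850, 0.133), k2=(0.851, 0.122), k3=(0.851, 0.122), k4=(0.851, 0.110); state += dt/6·(k1+2k2+2k3+k4)
t=0.010: state=(0.669, 0.851)
t=0.020: state=(0.677, 0.852)
t=0.030: state=(0.686, 0.853)
continuing one RK4 step at a time; state shown every 50 steps (Δt=0.5):
t=0.500: state=(1.046, 0.584)
t=1.000: state=(1.182, -0.041)
t=1.500: state=(1.030, -0.548)
t=2.000: state=(0.615, -1.185)
t=2.500: state=(-0.301, -2.666)
t=3.000: state=(-1.695, -1.786)
t=3.500: state=(-1.955, 0.174)
t=4.000: state=(-1.789, 0.425)
t=4.500: state=(-1.547, 0.547)
t=5.000: state=(-1.229, 0.752)
t=5.500: state=(-0.747, 1.261)
t=6.000: state=(0.199, 2.759)
t=6.500: state=(1.710, 2.016)
t=7.000: state=(2.007, -0.167)
t=7.500: state=(1.845, -0.409)
t=8.000: state=(1.615, -0.515)
t=8.500: state=(1.319, -0.686)
t=9.000: state=(0.894, -1.078)
t=9.500: state=(0.116, -2.248)
t=10.000: state=(-1.394, -2.953)
t=10.030: state=(-1.480, -2.759)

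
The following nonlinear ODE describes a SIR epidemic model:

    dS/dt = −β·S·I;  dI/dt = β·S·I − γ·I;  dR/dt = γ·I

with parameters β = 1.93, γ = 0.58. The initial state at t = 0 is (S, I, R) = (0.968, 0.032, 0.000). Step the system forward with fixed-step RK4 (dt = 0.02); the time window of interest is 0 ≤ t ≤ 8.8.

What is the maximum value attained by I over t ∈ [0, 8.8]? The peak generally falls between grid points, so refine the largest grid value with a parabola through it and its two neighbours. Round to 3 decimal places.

max I = 0.348

t=0.000: state=(0.968, 0.032, 0.000)
step 1 (dt=0.02): k1=(-0.060, 0.041, 0.019), k2=(-0.061, 0.042, 0.019), k3=(-0.061, 0.042, 0.019), k4=(-0.061, 0.042, 0.019); state += dt/6·(k1+2k2+2k3+k4)
t=0.020: state=(0.967, 0.033, 0.000)
t=0.040: state=(0.966, 0.034, 0.001)
t=0.060: state=(0.964, 0.035, 0.001)
continuing one RK4 step at a time; state shown every 25 steps (Δt=0.5):
t=0.500: state=(0.927, 0.060, 0.013)
t=1.000: state=(0.857, 0.106, 0.037)
t=1.500: state=(0.750, 0.173, 0.077)
t=2.000: state=(0.612, 0.250, 0.138)
t=2.500: state=(0.465, 0.315, 0.221)
t=3.000: state=(0.337, 0.346, 0.317)
t=3.500: state=(0.241, 0.341, 0.418)
t=4.000: state=(0.176, 0.311, 0.513)
t=4.500: state=(0.133, 0.270, 0.597)
t=5.000: state=(0.104, 0.226, 0.669)
t=5.500: state=(0.086, 0.186, 0.729)
t=6.000: state=(0.073, 0.150, 0.777)
t=6.500: state=(0.064, 0.120, 0.816)
t=7.000: state=(0.058, 0.095, 0.847)
t=7.500: state=(0.053, 0.075, 0.872)
t=8.000: state=(0.050, 0.059, 0.891)
t=8.500: state=(0.047, 0.046, 0.906)
t=8.800: state=(0.046, 0.040, 0.914)
largest grid value and its neighbours: I(3.140)=0.34790, I(3.160)=0.34795, I(3.180)=0.34795
parabola through these three points peaks at t≈3.170 with I≈0.34796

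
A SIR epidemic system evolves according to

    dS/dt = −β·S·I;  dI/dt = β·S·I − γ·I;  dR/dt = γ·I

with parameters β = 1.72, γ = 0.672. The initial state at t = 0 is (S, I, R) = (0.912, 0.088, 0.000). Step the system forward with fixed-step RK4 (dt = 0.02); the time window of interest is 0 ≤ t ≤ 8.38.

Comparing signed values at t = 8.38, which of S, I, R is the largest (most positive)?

largest component: R

t=0.000: state=(0.912, 0.088, 0.000)
step 1 (dt=0.02): k1=(-0.138, 0.079, 0.059), k2=(-0.139, 0.079, 0.060), k3=(-0.139, 0.079, 0.060), k4=(-0.140, 0.080, 0.060); state += dt/6·(k1+2k2+2k3+k4)
t=0.020: state=(0.909, 0.090, 0.001)
t=0.040: state=(0.906, 0.091, 0.002)
t=0.060: state=(0.904, 0.093, 0.004)
continuing one RK4 step at a time; state shown every 25 steps (Δt=0.5):
t=0.500: state=(0.830, 0.133, 0.037)
t=1.000: state=(0.724, 0.186, 0.090)
t=1.500: state=(0.603, 0.235, 0.161)
t=2.000: state=(0.485, 0.268, 0.247)
t=2.500: state=(0.383, 0.278, 0.339)
t=3.000: state=(0.303, 0.266, 0.431)
t=3.500: state=(0.243, 0.240, 0.516)
t=4.000: state=(0.200, 0.208, 0.592)
t=4.500: state=(0.170, 0.174, 0.656)
t=5.000: state=(0.149, 0.142, 0.709)
t=5.500: state=(0.133, 0.115, 0.752)
t=6.000: state=(0.122, 0.092, 0.787)
t=6.500: state=(0.114, 0.072, 0.814)
t=7.000: state=(0.107, 0.057, 0.836)
t=7.500: state=(0.103, 0.044, 0.853)
t=8.000: state=(0.099, 0.035, 0.866)
t=8.380: state=(0.097, 0.029, 0.874)
compare at T: S=0.097, I=0.029, R=0.874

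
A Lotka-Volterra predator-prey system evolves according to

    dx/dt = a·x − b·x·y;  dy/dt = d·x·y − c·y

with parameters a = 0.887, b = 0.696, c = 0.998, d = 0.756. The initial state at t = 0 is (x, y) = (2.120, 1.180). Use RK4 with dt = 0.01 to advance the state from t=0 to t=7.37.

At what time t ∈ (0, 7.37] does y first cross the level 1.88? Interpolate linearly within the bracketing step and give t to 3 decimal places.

t = 0.857

t=0.000: state=(2.120, 1.180)
step 1 (dt=0.01): k1=(0.139, 0.714), k2=(0.134, 0.716), k3=(0.134, 0.716), k4=(0.129, 0.719); state += dt/6·(k1+2k2+2k3+k4)
t=0.010: state=(2.121, 1.187)
t=0.020: state=(2.123, 1.194)
t=0.030: state=(2.124, 1.202)
continuing one RK4 step at a time; state shown every 25 steps (Δt=0.25):
t=0.250: state=(2.120, 1.374)
t=0.500: state=(2.045, 1.589)
t=0.750: state=(1.901, 1.799)
t=0.850: state=(1.827, 1.875)
next step: t=0.860: state=(1.820, 1.882) — y has crossed 1.88
linear interpolation between t=0.850 (1.87503) and t=0.860 (1.88218) → t≈0.857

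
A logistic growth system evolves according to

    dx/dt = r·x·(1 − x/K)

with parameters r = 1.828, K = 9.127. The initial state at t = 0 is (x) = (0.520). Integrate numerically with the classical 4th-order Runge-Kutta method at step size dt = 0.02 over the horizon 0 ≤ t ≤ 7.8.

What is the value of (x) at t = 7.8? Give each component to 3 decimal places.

t=0.000: state=(0.520)
step 1 (dt=0.02): k1=(0.896), k2=(0.911), k3=(0.911), k4=(0.926); state += dt/6·(k1+2k2+2k3+k4)
t=0.020: state=(0.538)
t=0.040: state=(0.557)
t=0.060: state=(0.576)
continuing one RK4 step at a time; state shown every 25 steps (Δt=0.5):
t=0.500: state=(1.195)
t=1.000: state=(2.493)
t=1.500: state=(4.416)
t=2.000: state=(6.393)
t=2.500: state=(7.791)
t=3.000: state=(8.540)
t=3.500: state=(8.882)
t=4.000: state=(9.027)
t=4.500: state=(9.087)
t=5.000: state=(9.111)
t=5.500: state=(9.121)
t=6.000: state=(9.124)
t=6.500: state=(9.126)
t=7.000: state=(9.127)
t=7.500: state=(9.127)
t=7.800: state=(9.127)

(x) = (9.127)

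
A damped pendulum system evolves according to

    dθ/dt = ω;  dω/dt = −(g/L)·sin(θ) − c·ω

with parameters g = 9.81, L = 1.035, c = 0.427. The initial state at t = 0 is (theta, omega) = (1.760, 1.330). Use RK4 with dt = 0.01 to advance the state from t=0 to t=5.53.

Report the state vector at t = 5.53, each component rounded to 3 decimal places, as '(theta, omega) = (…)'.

(theta, omega) = (-0.457, -0.769)

t=0.000: state=(1.760, 1.330)
step 1 (dt=0.01): k1=(1.330, -9.877), k2=(1.281, -9.844), k3=(1.281, -9.844), k4=(1.232, -9.811); state += dt/6·(k1+2k2+2k3+k4)
t=0.010: state=(1.773, 1.232)
t=0.020: state=(1.785, 1.134)
t=0.030: state=(1.795, 1.037)
continuing one RK4 step at a time; state shown every 20 steps (Δt=0.2):
t=0.200: state=(1.836, -0.535)
t=0.400: state=(1.554, -2.281)
t=0.600: state=(0.937, -3.800)
t=0.800: state=(0.097, -4.367)
t=1.000: state=(-0.706, -3.443)
t=1.200: state=(-1.222, -1.651)
t=1.400: state=(-1.361, 0.245)
t=1.600: state=(-1.136, 1.959)
t=1.800: state=(-0.608, 3.194)
t=2.000: state=(0.072, 3.402)
t=2.200: state=(0.672, 2.439)
t=2.400: state=(1.007, 0.859)
t=2.600: state=(1.013, -0.776)
t=2.800: state=(0.716, -2.113)
t=3.000: state=(0.214, -2.757)
t=3.200: state=(-0.320, -2.419)
t=3.400: state=(-0.701, -1.305)
t=3.600: state=(-0.824, 0.088)
t=3.800: state=(-0.676, 1.344)
t=4.000: state=(-0.319, 2.112)
t=4.200: state=(0.117, 2.115)
t=4.400: state=(0.477, 1.387)
t=4.600: state=(0.647, 0.276)
t=4.800: state=(0.589, -0.825)
t=5.000: state=(0.339, -1.586)
t=5.200: state=(-0.006, -1.757)
t=5.400: state=(-0.321, -1.301)
t=5.530: state=(-0.457, -0.769)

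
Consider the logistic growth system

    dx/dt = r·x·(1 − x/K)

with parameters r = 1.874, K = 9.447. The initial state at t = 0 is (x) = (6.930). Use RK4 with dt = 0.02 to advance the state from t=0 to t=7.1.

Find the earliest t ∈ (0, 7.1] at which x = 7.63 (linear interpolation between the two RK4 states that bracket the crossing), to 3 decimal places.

t=0.000: state=(6.930)
step 1 (dt=0.02): k1=(3.460), k2=(3.430), k3=(3.430), k4=(3.399); state += dt/6·(k1+2k2+2k3+k4)
t=0.020: state=(6.999)
t=0.040: state=(7.066)
t=0.060: state=(7.132)
t=0.220: state=(7.616)
next step: t=0.240: state=(7.670) — x has crossed 7.63
linear interpolation between t=0.220 (7.61553) and t=0.240 (7.67023) → t≈0.225

t = 0.225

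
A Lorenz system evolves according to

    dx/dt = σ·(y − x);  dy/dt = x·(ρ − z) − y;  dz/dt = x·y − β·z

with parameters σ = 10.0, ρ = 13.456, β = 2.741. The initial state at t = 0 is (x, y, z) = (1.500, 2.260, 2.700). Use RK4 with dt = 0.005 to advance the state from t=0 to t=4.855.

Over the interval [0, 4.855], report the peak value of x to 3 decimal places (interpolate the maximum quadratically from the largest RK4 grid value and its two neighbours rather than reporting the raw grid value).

max x = 10.387

t=0.000: state=(1.500, 2.260, 2.700)
step 1 (dt=0.005): k1=(7.600, 13.874, -4.011), k2=(7.757, 14.059, -3.888), k3=(7.758, 14.062, -3.887), k4=(7.915, 14.251, -3.762); state += dt/6·(k1+2k2+2k3+k4)
t=0.005: state=(1.539, 2.330, 2.681)
t=0.010: state=(1.579, 2.403, 2.662)
t=0.015: state=(1.621, 2.477, 2.646)
continuing one RK4 step at a time; state shown every 40 steps (Δt=0.2):
t=0.200: state=(4.629, 7.211, 3.797)
t=0.400: state=(10.258, 11.343, 15.522)
t=0.600: state=(5.292, 1.755, 16.970)
t=0.800: state=(1.623, 1.153, 10.285)
t=1.000: state=(1.899, 2.521, 6.392)
t=1.200: state=(4.302, 6.204, 5.773)
t=1.400: state=(8.765, 10.332, 12.957)
t=1.600: state=(6.673, 3.908, 16.984)
t=1.800: state=(2.977, 2.293, 11.550)
t=2.000: state=(3.195, 3.952, 8.022)
t=2.200: state=(5.832, 7.609, 8.762)
t=2.400: state=(8.267, 8.103, 15.035)
t=2.600: state=(5.431, 3.739, 14.749)
t=2.800: state=(3.684, 3.623, 10.725)
t=3.000: state=(4.764, 5.813, 9.179)
t=3.200: state=(7.131, 8.042, 12.158)
t=3.400: state=(6.830, 5.710, 15.030)
t=3.600: state=(4.683, 4.048, 12.599)
t=3.800: state=(4.604, 5.090, 10.344)
t=4.000: state=(6.169, 7.050, 11.157)
t=4.200: state=(6.974, 6.688, 13.956)
t=4.400: state=(5.566, 4.804, 13.477)
t=4.600: state=(4.834, 4.907, 11.422)
t=4.800: state=(5.650, 6.279, 11.104)
t=4.855: state=(5.999, 6.622, 11.474)
largest grid value and its neighbours: x(0.420)=10.38424, x(0.425)=10.38653, x(0.430)=10.37668
parabola through these three points peaks at t≈0.423 with x≈10.38712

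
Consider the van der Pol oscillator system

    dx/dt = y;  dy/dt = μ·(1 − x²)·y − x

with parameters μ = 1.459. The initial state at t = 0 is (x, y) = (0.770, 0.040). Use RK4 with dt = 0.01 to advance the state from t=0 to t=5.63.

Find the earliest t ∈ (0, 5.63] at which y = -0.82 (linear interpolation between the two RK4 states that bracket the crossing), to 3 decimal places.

t = 0.870

t=0.000: state=(0.770, 0.040)
step 1 (dt=0.01): k1=(0.040, -0.746), k2=(0.036, -0.749), k3=(0.036, -0.749), k4=(0.033, -0.751); state += dt/6·(k1+2k2+2k3+k4)
t=0.010: state=(0.770, 0.033)
t=0.020: state=(0.771, 0.025)
t=0.030: state=(0.771, 0.017)
continuing one RK4 step at a time; state shown every 20 steps (Δt=0.2):
t=0.200: state=(0.762, -0.118)
t=0.400: state=(0.722, -0.294)
t=0.600: state=(0.643, -0.492)
t=0.800: state=(0.522, -0.726)
t=0.860: state=(0.476, -0.806)
next step: t=0.870: state=(0.468, -0.820) — y has crossed -0.82
linear interpolation between t=0.860 (-0.80619) and t=0.870 (-0.82013) → t≈0.870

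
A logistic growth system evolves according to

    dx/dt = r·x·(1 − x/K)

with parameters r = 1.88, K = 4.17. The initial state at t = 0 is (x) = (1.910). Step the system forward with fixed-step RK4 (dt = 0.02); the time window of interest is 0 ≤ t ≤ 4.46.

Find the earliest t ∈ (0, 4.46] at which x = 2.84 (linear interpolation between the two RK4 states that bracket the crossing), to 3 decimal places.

t=0.000: state=(1.910)
step 1 (dt=0.02): k1=(1.946), k2=(1.949), k3=(1.949), k4=(1.952); state += dt/6·(k1+2k2+2k3+k4)
t=0.020: state=(1.949)
t=0.040: state=(1.988)
t=0.060: state=(2.027)
continuing one RK4 step at a time; state shown every 10 steps (Δt=0.2):
t=0.200: state=(2.301)
t=0.400: state=(2.677)
t=0.480: state=(2.818)
next step: t=0.500: state=(2.852) — x has crossed 2.84
linear interpolation between t=0.480 (2.81772) and t=0.500 (2.85185) → t≈0.493

t = 0.493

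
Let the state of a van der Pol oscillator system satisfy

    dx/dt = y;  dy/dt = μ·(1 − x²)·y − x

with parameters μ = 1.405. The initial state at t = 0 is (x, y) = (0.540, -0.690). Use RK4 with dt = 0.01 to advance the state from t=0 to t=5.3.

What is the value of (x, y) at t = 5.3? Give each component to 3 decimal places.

(x, y) = (1.886, -0.421)

t=0.000: state=(0.540, -0.690)
step 1 (dt=0.01): k1=(-0.690, -1.227), k2=(-0.696, -1.233), k3=(-0.696, -1.233), k4=(-0.702, -1.239); state += dt/6·(k1+2k2+2k3+k4)
t=0.010: state=(0.533, -0.702)
t=0.020: state=(0.526, -0.715)
t=0.030: state=(0.519, -0.727)
continuing one RK4 step at a time; state shown every 20 steps (Δt=0.2):
t=0.200: state=(0.376, -0.965)
t=0.400: state=(0.149, -1.313)
t=0.600: state=(-0.155, -1.738)
t=0.800: state=(-0.545, -2.143)
t=1.000: state=(-0.992, -2.237)
t=1.200: state=(-1.399, -1.742)
t=1.400: state=(-1.666, -0.924)
t=1.600: state=(-1.780, -0.262)
t=1.800: state=(-1.790, 0.126)
t=2.000: state=(-1.742, 0.336)
t=2.200: state=(-1.661, 0.462)
t=2.400: state=(-1.559, 0.556)
t=2.600: state=(-1.439, 0.646)
t=2.800: state=(-1.300, 0.749)
t=3.000: state=(-1.137, 0.882)
t=3.200: state=(-0.944, 1.067)
t=3.400: state=(-0.705, 1.339)
t=3.600: state=(-0.399, 1.746)
t=3.800: state=(0.005, 2.325)
t=4.000: state=(0.535, 2.946)
t=4.200: state=(1.146, 3.003)
t=4.400: state=(1.661, 2.002)
t=4.600: state=(1.933, 0.782)
t=4.800: state=(2.010, 0.074)
t=5.000: state=(1.989, -0.239)
t=5.200: state=(1.926, -0.379)
t=5.300: state=(1.886, -0.421)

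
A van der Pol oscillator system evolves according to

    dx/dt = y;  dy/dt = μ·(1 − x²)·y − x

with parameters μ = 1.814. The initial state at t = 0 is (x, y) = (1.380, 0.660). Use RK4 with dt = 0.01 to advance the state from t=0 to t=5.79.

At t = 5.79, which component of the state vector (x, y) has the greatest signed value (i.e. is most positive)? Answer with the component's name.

largest component: y

t=0.000: state=(1.380, 0.660)
step 1 (dt=0.01): k1=(0.660, -2.463), k2=(0.648, -2.457), k3=(0.648, -2.456), k4=(0.635, -2.450); state += dt/6·(k1+2k2+2k3+k4)
t=0.010: state=(1.386, 0.635)
t=0.020: state=(1.393, 0.611)
t=0.030: state=(1.399, 0.587)
continuing one RK4 step at a time; state shown every 20 steps (Δt=0.2):
t=0.200: state=(1.466, 0.215)
t=0.400: state=(1.475, -0.100)
t=0.600: state=(1.433, -0.306)
t=0.800: state=(1.356, -0.454)
t=1.000: state=(1.252, -0.583)
t=1.200: state=(1.122, -0.724)
t=1.400: state=(0.960, -0.908)
t=1.600: state=(0.753, -1.178)
t=1.800: state=(0.478, -1.610)
t=2.000: state=(0.091, -2.305)
t=2.200: state=(-0.460, -3.212)
t=2.400: state=(-1.150, -3.442)
t=2.600: state=(-1.718, -2.035)
t=2.800: state=(-1.966, -0.583)
t=3.000: state=(-2.009, 0.046)
t=3.200: state=(-1.974, 0.260)
t=3.400: state=(-1.913, 0.341)
t=3.600: state=(-1.841, 0.383)
t=3.800: state=(-1.760, 0.418)
t=4.000: state=(-1.673, 0.454)
t=4.200: state=(-1.579, 0.496)
t=4.400: state=(-1.474, 0.550)
t=4.600: state=(-1.358, 0.620)
t=4.800: state=(-1.224, 0.717)
t=5.000: state=(-1.068, 0.857)
t=5.200: state=(-0.877, 1.070)
t=5.400: state=(-0.631, 1.412)
t=5.600: state=(-0.297, 1.977)
t=5.790: state=(0.152, 2.790)
compare at T: x=0.152, y=2.790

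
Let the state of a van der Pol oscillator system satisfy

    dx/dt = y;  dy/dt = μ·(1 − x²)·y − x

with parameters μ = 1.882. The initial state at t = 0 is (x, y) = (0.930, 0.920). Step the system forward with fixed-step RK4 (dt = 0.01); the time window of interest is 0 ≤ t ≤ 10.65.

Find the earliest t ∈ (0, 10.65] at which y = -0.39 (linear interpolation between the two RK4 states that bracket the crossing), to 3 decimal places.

t=0.000: state=(0.930, 0.920)
step 1 (dt=0.01): k1=(0.920, -0.696), k2=(0.917, -0.716), k3=(0.916, -0.716), k4=(0.913, -0.736); state += dt/6·(k1+2k2+2k3+k4)
t=0.010: state=(0.939, 0.913)
t=0.020: state=(0.948, 0.905)
t=0.030: state=(0.957, 0.897)
continuing one RK4 step at a time; state shown every 50 steps (Δt=0.5):
t=0.500: state=(1.240, 0.255)
t=1.000: state=(1.207, -0.338)
t=1.050: state=(1.189, -0.383)
next step: t=1.060: state=(1.185, -0.392) — y has crossed -0.39
linear interpolation between t=1.050 (-0.38310) and t=1.060 (-0.39199) → t≈1.058

t = 1.058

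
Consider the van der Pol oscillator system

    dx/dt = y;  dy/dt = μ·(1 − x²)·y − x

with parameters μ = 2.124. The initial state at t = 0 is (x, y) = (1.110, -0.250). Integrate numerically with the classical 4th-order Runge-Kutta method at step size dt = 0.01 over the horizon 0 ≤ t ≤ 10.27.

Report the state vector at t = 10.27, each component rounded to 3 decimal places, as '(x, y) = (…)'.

t=0.000: state=(1.110, -0.250)
step 1 (dt=0.01): k1=(-0.250, -0.987), k2=(-0.255, -0.985), k3=(-0.255, -0.985), k4=(-0.260, -0.982); state += dt/6·(k1+2k2+2k3+k4)
t=0.010: state=(1.107, -0.260)
t=0.020: state=(1.105, -0.270)
t=0.030: state=(1.102, -0.279)
continuing one RK4 step at a time; state shown every 50 steps (Δt=0.5):
t=0.500: state=(0.862, -0.766)
t=1.000: state=(0.244, -1.934)
t=1.500: state=(-1.288, -3.446)
t=2.000: state=(-1.985, -0.009)
t=2.500: state=(-1.874, 0.320)
t=3.000: state=(-1.696, 0.389)
t=3.500: state=(-1.480, 0.484)
t=4.000: state=(-1.196, 0.677)
t=4.500: state=(-0.751, 1.208)
t=5.000: state=(0.248, 3.185)
t=5.500: state=(1.868, 1.451)
t=6.000: state=(1.988, -0.238)
t=6.500: state=(1.837, -0.341)
t=7.000: state=(1.651, -0.407)
t=7.500: state=(1.423, -0.516)
t=8.000: state=(1.115, -0.750)
t=8.500: state=(0.600, -1.458)
t=9.000: state=(-0.647, -3.802)
t=9.500: state=(-1.980, -0.590)
t=10.000: state=(-1.959, 0.280)
t=10.270: state=(-1.876, 0.327)

(x, y) = (-1.876, 0.327)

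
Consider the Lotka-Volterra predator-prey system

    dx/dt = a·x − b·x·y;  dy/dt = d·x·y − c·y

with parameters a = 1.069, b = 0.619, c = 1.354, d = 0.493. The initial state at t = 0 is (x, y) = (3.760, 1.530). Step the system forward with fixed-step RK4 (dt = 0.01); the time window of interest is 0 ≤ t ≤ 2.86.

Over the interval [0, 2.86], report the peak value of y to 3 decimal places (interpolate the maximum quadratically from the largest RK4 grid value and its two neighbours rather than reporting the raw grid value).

t=0.000: state=(3.760, 1.530)
step 1 (dt=0.01): k1=(0.458, 0.765), k2=(0.450, 0.768), k3=(0.450, 0.768), k4=(0.441, 0.772); state += dt/6·(k1+2k2+2k3+k4)
t=0.010: state=(3.764, 1.538)
t=0.020: state=(3.769, 1.545)
t=0.030: state=(3.773, 1.553)
continuing one RK4 step at a time; state shown every 10 steps (Δt=0.1):
t=0.100: state=(3.797, 1.610)
t=0.200: state=(3.814, 1.696)
t=0.300: state=(3.811, 1.788)
t=0.400: state=(3.785, 1.883)
t=0.500: state=(3.738, 1.980)
t=0.600: state=(3.669, 2.076)
t=0.700: state=(3.580, 2.168)
t=0.800: state=(3.474, 2.253)
t=0.900: state=(3.355, 2.329)
t=1.000: state=(3.225, 2.392)
t=1.100: state=(3.090, 2.441)
t=1.200: state=(2.953, 2.475)
t=1.300: state=(2.818, 2.492)
t=1.400: state=(2.688, 2.492)
t=1.500: state=(2.564, 2.477)
t=1.600: state=(2.450, 2.448)
t=1.700: state=(2.346, 2.406)
t=1.800: state=(2.253, 2.354)
t=1.900: state=(2.171, 2.293)
t=2.000: state=(2.101, 2.224)
t=2.100: state=(2.042, 2.152)
t=2.200: state=(1.993, 2.075)
t=2.300: state=(1.955, 1.998)
t=2.400: state=(1.928, 1.920)
t=2.500: state=(1.909, 1.843)
t=2.600: state=(1.900, 1.768)
t=2.700: state=(1.899, 1.696)
t=2.800: state=(1.907, 1.627)
t=2.860: state=(1.916, 1.587)
largest grid value and its neighbours: y(1.340)=2.49380, y(1.350)=2.49396, y(1.360)=2.49395
parabola through these three points peaks at t≈1.354 with y≈2.49397

max y = 2.494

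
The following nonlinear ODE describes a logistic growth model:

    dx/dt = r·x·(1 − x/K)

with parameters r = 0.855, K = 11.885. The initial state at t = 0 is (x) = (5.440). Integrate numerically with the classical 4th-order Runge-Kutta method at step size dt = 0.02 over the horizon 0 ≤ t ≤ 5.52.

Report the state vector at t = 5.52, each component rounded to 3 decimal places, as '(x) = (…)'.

t=0.000: state=(5.440)
step 1 (dt=0.02): k1=(2.522), k2=(2.524), k3=(2.524), k4=(2.526); state += dt/6·(k1+2k2+2k3+k4)
t=0.020: state=(5.490)
t=0.040: state=(5.541)
t=0.060: state=(5.592)
continuing one RK4 step at a time; state shown every 10 steps (Δt=0.2):
t=0.200: state=(5.947)
t=0.400: state=(6.454)
t=0.600: state=(6.953)
t=0.800: state=(7.438)
t=1.000: state=(7.903)
t=1.200: state=(8.342)
t=1.400: state=(8.752)
t=1.600: state=(9.131)
t=1.800: state=(9.476)
t=2.000: state=(9.788)
t=2.200: state=(10.067)
t=2.400: state=(10.315)
t=2.600: state=(10.534)
t=2.800: state=(10.725)
t=3.000: state=(10.892)
t=3.200: state=(11.037)
t=3.400: state=(11.162)
t=3.600: state=(11.270)
t=3.800: state=(11.363)
t=4.000: state=(11.442)
t=4.200: state=(11.509)
t=4.400: state=(11.567)
t=4.600: state=(11.615)
t=4.800: state=(11.657)
t=5.000: state=(11.692)
t=5.200: state=(11.722)
t=5.400: state=(11.747)
t=5.520: state=(11.761)

(x) = (11.761)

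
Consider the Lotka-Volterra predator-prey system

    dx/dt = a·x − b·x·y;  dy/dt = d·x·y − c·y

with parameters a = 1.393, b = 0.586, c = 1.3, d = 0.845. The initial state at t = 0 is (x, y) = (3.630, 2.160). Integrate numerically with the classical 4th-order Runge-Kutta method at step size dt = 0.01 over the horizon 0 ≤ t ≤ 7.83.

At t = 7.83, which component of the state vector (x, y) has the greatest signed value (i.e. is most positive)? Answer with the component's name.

largest component: y

t=0.000: state=(3.630, 2.160)
step 1 (dt=0.01): k1=(0.462, 3.817), k2=(0.422, 3.855), k3=(0.421, 3.855), k4=(0.380, 3.893); state += dt/6·(k1+2k2+2k3+k4)
t=0.010: state=(3.634, 2.199)
t=0.020: state=(3.638, 2.238)
t=0.030: state=(3.640, 2.278)
continuing one RK4 step at a time; state shown every 50 steps (Δt=0.5):
t=0.500: state=(2.719, 4.660)
t=1.000: state=(1.161, 5.345)
t=1.500: state=(0.588, 3.935)
t=2.000: state=(0.462, 2.543)
t=2.500: state=(0.509, 1.622)
t=3.000: state=(0.693, 1.086)
t=3.500: state=(1.058, 0.814)
t=4.000: state=(1.696, 0.752)
t=4.500: state=(2.669, 0.977)
t=5.000: state=(3.591, 1.955)
t=5.500: state=(2.921, 4.382)
t=6.000: state=(1.283, 5.427)
t=6.500: state=(0.622, 4.115)
t=7.000: state=(0.466, 2.678)
t=7.500: state=(0.497, 1.705)
t=7.830: state=(0.591, 1.290)
compare at T: x=0.591, y=1.290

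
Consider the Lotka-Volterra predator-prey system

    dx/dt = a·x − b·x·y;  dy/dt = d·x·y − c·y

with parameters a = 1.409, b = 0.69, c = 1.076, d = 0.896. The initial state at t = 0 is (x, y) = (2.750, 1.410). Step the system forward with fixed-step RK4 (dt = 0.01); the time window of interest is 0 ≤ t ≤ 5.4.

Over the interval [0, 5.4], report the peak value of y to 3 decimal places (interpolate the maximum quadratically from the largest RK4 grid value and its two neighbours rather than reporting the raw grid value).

t=0.000: state=(2.750, 1.410)
step 1 (dt=0.01): k1=(1.199, 1.957), k2=(1.183, 1.978), k3=(1.183, 1.978), k4=(1.167, 2.000); state += dt/6·(k1+2k2+2k3+k4)
t=0.010: state=(2.762, 1.430)
t=0.020: state=(2.773, 1.450)
t=0.030: state=(2.784, 1.471)
continuing one RK4 step at a time; state shown every 20 steps (Δt=0.2):
t=0.200: state=(2.909, 1.893)
t=0.400: state=(2.840, 2.565)
t=0.600: state=(2.504, 3.351)
t=0.800: state=(1.987, 4.047)
t=1.000: state=(1.460, 4.440)
t=1.200: state=(1.043, 4.471)
t=1.400: state=(0.756, 4.229)
t=1.600: state=(0.574, 3.837)
t=1.800: state=(0.462, 3.392)
t=2.000: state=(0.395, 2.952)
t=2.200: state=(0.359, 2.546)
t=2.400: state=(0.343, 2.186)
t=2.600: state=(0.344, 1.874)
t=2.800: state=(0.359, 1.609)
t=3.000: state=(0.387, 1.387)
t=3.200: state=(0.429, 1.203)
t=3.400: state=(0.487, 1.053)
t=3.600: state=(0.563, 0.932)
t=3.800: state=(0.661, 0.839)
t=4.000: state=(0.784, 0.770)
t=4.200: state=(0.938, 0.724)
t=4.400: state=(1.127, 0.702)
t=4.600: state=(1.356, 0.707)
t=4.800: state=(1.627, 0.744)
t=5.000: state=(1.936, 0.825)
t=5.200: state=(2.270, 0.970)
t=5.400: state=(2.592, 1.209)
largest grid value and its neighbours: y(1.110)=4.49857, y(1.120)=4.49868, y(1.130)=4.49797
parabola through these three points peaks at t≈1.116 with y≈4.49873

max y = 4.499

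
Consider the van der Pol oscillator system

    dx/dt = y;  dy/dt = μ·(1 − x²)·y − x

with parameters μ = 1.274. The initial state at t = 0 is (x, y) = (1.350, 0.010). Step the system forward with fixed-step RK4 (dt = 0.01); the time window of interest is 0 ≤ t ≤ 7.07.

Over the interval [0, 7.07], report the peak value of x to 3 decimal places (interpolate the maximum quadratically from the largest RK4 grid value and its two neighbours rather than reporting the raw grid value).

max x = 2.012

t=0.000: state=(1.350, 0.010)
step 1 (dt=0.01): k1=(0.010, -1.360), k2=(0.003, -1.353), k3=(0.003, -1.353), k4=(-0.004, -1.346); state += dt/6·(k1+2k2+2k3+k4)
t=0.010: state=(1.350, -0.004)
t=0.020: state=(1.350, -0.017)
t=0.030: state=(1.350, -0.030)
continuing one RK4 step at a time; state shown every 25 steps (Δt=0.25):
t=0.250: state=(1.314, -0.289)
t=0.500: state=(1.211, -0.528)
t=0.750: state=(1.051, -0.754)
t=1.000: state=(0.830, -1.022)
t=1.250: state=(0.531, -1.396)
t=1.500: state=(0.118, -1.944)
t=1.750: state=(-0.451, -2.590)
t=2.000: state=(-1.133, -2.683)
t=2.250: state=(-1.687, -1.609)
t=2.500: state=(-1.932, -0.439)
t=2.750: state=(-1.958, 0.144)
t=3.000: state=(-1.888, 0.384)
t=3.250: state=(-1.776, 0.505)
t=3.500: state=(-1.638, 0.596)
t=3.750: state=(-1.477, 0.694)
t=4.000: state=(-1.289, 0.820)
t=4.250: state=(-1.062, 1.004)
t=4.500: state=(-0.779, 1.288)
t=4.750: state=(-0.404, 1.743)
t=5.000: state=(0.111, 2.411)
t=5.250: state=(0.795, 2.959)
t=5.500: state=(1.491, 2.362)
t=5.750: state=(1.902, 0.939)
t=6.000: state=(2.011, 0.052)
t=6.250: state=(1.973, -0.303)
t=6.500: state=(1.876, -0.452)
t=6.750: state=(1.752, -0.542)
t=7.000: state=(1.606, -0.624)
t=7.070: state=(1.562, -0.649)
largest grid value and its neighbours: x(6.010)=2.01169, x(6.020)=2.01189, x(6.030)=2.01188
parabola through these three points peaks at t≈6.025 with x≈2.01191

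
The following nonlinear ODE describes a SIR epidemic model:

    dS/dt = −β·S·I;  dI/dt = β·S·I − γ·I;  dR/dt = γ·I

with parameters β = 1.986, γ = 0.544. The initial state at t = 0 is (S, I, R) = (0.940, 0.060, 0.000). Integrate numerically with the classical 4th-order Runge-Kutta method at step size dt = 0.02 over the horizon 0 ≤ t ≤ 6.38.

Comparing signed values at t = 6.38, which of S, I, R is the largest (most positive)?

t=0.000: state=(0.940, 0.060, 0.000)
step 1 (dt=0.02): k1=(-0.112, 0.079, 0.033), k2=(-0.113, 0.080, 0.033), k3=(-0.113, 0.080, 0.033), k4=(-0.115, 0.081, 0.034); state += dt/6·(k1+2k2+2k3+k4)
t=0.020: state=(0.938, 0.062, 0.001)
t=0.040: state=(0.935, 0.063, 0.001)
t=0.060: state=(0.933, 0.065, 0.002)
continuing one RK4 step at a time; state shown every 25 steps (Δt=0.5):
t=0.500: state=(0.865, 0.112, 0.023)
t=1.000: state=(0.745, 0.191, 0.064)
t=1.500: state=(0.589, 0.283, 0.128)
t=2.000: state=(0.427, 0.357, 0.216)
t=2.500: state=(0.294, 0.388, 0.318)
t=3.000: state=(0.201, 0.376, 0.423)
t=3.500: state=(0.141, 0.339, 0.521)
t=4.000: state=(0.103, 0.291, 0.606)
t=4.500: state=(0.079, 0.242, 0.679)
t=5.000: state=(0.063, 0.198, 0.739)
t=5.500: state=(0.053, 0.160, 0.787)
t=6.000: state=(0.046, 0.128, 0.826)
t=6.380: state=(0.042, 0.108, 0.850)
compare at T: S=0.042, I=0.108, R=0.850

largest component: R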